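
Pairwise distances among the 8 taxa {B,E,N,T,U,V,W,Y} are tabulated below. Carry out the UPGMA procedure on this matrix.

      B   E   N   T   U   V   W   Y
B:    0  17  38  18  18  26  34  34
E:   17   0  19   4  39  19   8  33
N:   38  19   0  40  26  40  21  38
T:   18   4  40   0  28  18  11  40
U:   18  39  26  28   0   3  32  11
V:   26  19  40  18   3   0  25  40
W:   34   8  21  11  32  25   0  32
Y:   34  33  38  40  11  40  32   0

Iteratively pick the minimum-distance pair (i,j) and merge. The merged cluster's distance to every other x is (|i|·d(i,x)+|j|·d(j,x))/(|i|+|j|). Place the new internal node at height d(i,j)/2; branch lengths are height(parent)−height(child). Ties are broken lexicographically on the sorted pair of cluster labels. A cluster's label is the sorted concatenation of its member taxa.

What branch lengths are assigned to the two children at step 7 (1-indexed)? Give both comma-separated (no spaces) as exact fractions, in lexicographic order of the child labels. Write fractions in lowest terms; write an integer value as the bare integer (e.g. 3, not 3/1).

1. join U+V (d=3) ⇒ UV; edges |U|=3/2, |V|=3/2
  updated: d(B,UV)=22, d(E,UV)=29, d(N,UV)=33, d(T,UV)=23, d(UV,W)=57/2, d(UV,Y)=51/2
2. join E+T (d=4) ⇒ ET; edges |E|=2, |T|=2
  updated: d(B,ET)=35/2, d(ET,N)=59/2, d(ET,UV)=26, d(ET,W)=19/2, d(ET,Y)=73/2
3. join ET+W (d=19/2) ⇒ ETW; edges |ET|=11/4, |W|=19/4
  updated: d(B,ETW)=23, d(ETW,N)=80/3, d(ETW,UV)=161/6, d(ETW,Y)=35
4. join B+UV (d=22) ⇒ BUV; edges |B|=11, |UV|=19/2
  updated: d(BUV,ETW)=230/9, d(BUV,N)=104/3, d(BUV,Y)=85/3
5. join BUV+ETW (d=230/9) ⇒ BETUVW; edges |BUV|=16/9, |ETW|=289/36
  updated: d(BETUVW,N)=92/3, d(BETUVW,Y)=95/3
6. join BETUVW+N (d=92/3) ⇒ BENTUVW; edges |BETUVW|=23/9, |N|=46/3
  updated: d(BENTUVW,Y)=228/7
7. join BENTUVW+Y (d=228/7) ⇒ BENTUVWY; edges |BENTUVW|=20/21, |Y|=114/7
final tree: ((((B:11,(U:3/2,V:3/2):19/2):16/9,((E:2,T:2):11/4,W:19/4):289/36):23/9,N:46/3):20/21,Y:114/7)
total length: 20143/252

20/21,114/7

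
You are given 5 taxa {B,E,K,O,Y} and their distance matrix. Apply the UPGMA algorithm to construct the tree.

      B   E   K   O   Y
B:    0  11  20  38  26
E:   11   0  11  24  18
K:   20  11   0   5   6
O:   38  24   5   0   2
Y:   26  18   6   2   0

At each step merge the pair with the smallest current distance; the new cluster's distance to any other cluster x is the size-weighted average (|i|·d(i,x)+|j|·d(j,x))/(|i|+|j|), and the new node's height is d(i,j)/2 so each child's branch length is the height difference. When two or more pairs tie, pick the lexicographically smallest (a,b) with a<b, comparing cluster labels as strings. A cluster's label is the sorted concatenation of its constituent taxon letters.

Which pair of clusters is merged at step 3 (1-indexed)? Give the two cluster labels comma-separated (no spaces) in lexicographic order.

B,E

step 1: merge (O,Y) at d=2; branch lengths O→1, Y→1; new cluster OY
  updated: d(B,OY)=32, d(E,OY)=21, d(K,OY)=11/2
step 2: merge (K,OY) at d=11/2; branch lengths K→11/4, OY→7/4; new cluster KOY
  updated: d(B,KOY)=28, d(E,KOY)=53/3
step 3: merge (B,E) at d=11; branch lengths B→11/2, E→11/2; new cluster BE
  updated: d(BE,KOY)=137/6
step 4: merge (BE,KOY) at d=137/6; branch lengths BE→71/12, KOY→26/3; new cluster BEKOY
final tree: ((B:11/2,E:11/2):71/12,(K:11/4,(O:1,Y:1):7/4):26/3)
total length: 385/12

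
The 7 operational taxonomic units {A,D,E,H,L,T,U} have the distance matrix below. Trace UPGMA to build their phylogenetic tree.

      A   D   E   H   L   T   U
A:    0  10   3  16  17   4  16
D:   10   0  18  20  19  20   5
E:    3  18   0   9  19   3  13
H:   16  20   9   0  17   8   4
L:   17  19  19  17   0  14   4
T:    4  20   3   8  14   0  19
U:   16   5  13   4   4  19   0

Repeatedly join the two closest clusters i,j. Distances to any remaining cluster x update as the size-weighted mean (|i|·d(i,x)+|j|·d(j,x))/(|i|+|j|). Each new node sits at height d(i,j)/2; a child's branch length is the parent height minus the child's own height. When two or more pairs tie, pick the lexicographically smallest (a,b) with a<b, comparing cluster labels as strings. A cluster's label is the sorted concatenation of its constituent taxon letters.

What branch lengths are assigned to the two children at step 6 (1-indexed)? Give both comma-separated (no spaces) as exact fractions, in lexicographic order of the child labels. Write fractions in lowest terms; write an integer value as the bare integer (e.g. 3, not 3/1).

7/18,23/3

1. join A+E (d=3) ⇒ AE; edges |A|=3/2, |E|=3/2
  updated: d(AE,D)=14, d(AE,H)=25/2, d(AE,L)=18, d(AE,T)=7/2, d(AE,U)=29/2
2. join AE+T (d=7/2) ⇒ AET; edges |AE|=1/4, |T|=7/4
  updated: d(AET,D)=16, d(AET,H)=11, d(AET,L)=50/3, d(AET,U)=16
3. join H+U (d=4) ⇒ HU; edges |H|=2, |U|=2
  updated: d(AET,HU)=27/2, d(D,HU)=25/2, d(HU,L)=21/2
4. join HU+L (d=21/2) ⇒ HLU; edges |HU|=13/4, |L|=21/4
  updated: d(AET,HLU)=131/9, d(D,HLU)=44/3
5. join AET+HLU (d=131/9) ⇒ AEHLTU; edges |AET|=199/36, |HLU|=73/36
  updated: d(AEHLTU,D)=46/3
6. join AEHLTU+D (d=46/3) ⇒ ADEHLTU; edges |AEHLTU|=7/18, |D|=23/3
final tree: ((((A:3/2,E:3/2):1/4,T:7/4):199/36,((H:2,U:2):13/4,L:21/4):73/36):7/18,D:23/3)
total length: 298/9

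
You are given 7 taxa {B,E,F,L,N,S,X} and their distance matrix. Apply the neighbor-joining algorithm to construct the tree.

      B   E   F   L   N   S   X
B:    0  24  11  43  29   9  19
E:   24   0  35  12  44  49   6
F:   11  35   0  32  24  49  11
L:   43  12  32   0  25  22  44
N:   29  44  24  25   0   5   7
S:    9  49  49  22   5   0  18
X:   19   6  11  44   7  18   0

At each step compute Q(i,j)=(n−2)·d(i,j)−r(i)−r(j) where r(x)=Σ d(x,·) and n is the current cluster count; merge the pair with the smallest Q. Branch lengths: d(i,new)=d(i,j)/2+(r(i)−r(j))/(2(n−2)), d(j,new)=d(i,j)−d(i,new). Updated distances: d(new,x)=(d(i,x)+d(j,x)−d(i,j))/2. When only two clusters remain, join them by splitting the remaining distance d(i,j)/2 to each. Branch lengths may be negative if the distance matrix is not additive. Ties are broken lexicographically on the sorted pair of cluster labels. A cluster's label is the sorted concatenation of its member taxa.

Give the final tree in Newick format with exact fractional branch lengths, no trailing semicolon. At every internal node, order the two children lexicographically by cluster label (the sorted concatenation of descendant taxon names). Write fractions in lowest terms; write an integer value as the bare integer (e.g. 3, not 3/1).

iteration 1: select E,L (d=12, Q=-288); attach at lengths (26/5, 34/5); label the merged cluster EL
  updated: d(B,EL)=55/2, d(EL,F)=55/2, d(EL,N)=57/2, d(EL,S)=59/2, d(EL,X)=19
iteration 2: select N,S (d=5, Q=-184); attach at lengths (3/8, 37/8); label the merged cluster NS
  updated: d(B,NS)=33/2, d(EL,NS)=53/2, d(F,NS)=34, d(NS,X)=10
iteration 3: select B,F (d=11, Q=-249/2); attach at lengths (47/12, 85/12); label the merged cluster BF
  updated: d(BF,EL)=22, d(BF,NS)=79/4, d(BF,X)=19/2
iteration 4: select BF,EL (d=22, Q=-299/4); attach at lengths (111/16, 241/16); label the merged cluster BEFL
  updated: d(BEFL,NS)=97/8, d(BEFL,X)=13/4
iteration 5: select BEFL,NS (d=97/8, Q=-203/8); attach at lengths (43/16, 151/16); label the merged cluster BEFLNS
  updated: d(BEFLNS,X)=9/16
iteration 6: select BEFLNS,X (d=9/16); attach at lengths (9/32, 9/32); label the merged cluster BEFLNSX
final tree: ((((B:47/12,F:85/12):111/16,(E:26/5,L:34/5):241/16):43/16,(N:3/8,S:37/8):151/16):9/32,X:9/32)
total length: 1003/16

((((B:47/12,F:85/12):111/16,(E:26/5,L:34/5):241/16):43/16,(N:3/8,S:37/8):151/16):9/32,X:9/32)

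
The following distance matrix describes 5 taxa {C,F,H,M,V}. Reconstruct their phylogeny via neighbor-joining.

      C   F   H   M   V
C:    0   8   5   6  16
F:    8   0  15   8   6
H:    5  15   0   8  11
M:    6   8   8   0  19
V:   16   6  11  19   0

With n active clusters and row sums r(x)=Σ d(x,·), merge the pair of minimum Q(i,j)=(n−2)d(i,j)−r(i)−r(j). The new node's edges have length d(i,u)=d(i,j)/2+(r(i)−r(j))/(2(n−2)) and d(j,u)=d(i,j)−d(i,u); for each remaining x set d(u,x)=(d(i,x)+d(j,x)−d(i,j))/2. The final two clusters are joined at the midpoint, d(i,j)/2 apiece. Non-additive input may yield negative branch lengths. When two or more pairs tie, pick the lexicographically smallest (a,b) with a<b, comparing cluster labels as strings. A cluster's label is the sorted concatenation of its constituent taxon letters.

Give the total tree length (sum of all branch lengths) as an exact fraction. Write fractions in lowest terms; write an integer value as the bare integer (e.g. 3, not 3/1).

22

iteration 1: select F,V (d=6, Q=-71); attach at lengths (1/2, 11/2); label the merged cluster FV
  updated: d(C,FV)=9, d(FV,H)=10, d(FV,M)=21/2
iteration 2: select C,H (d=5, Q=-33); attach at lengths (7/4, 13/4); label the merged cluster CH
  updated: d(CH,FV)=7, d(CH,M)=9/2
iteration 3: select CH,FV (d=7, Q=-22); attach at lengths (1/2, 13/2); label the merged cluster CFHV
  updated: d(CFHV,M)=4
iteration 4: select CFHV,M (d=4); attach at lengths (2, 2); label the merged cluster CFHMV
final tree: (((C:7/4,H:13/4):1/2,(F:1/2,V:11/2):13/2):2,M:2)
total length: 22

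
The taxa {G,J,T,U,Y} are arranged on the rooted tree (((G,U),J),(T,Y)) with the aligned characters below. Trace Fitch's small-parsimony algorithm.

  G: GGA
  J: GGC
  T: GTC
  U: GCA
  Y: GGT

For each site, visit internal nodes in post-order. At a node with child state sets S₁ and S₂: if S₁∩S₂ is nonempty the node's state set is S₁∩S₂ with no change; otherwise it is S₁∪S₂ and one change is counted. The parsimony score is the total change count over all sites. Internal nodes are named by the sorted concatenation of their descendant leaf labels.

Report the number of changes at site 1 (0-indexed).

2

[col 0] GU: children G:{G}, U:{G} ∩→ {G}; cost 0
[col 0] GJU: children GU:{G}, J:{G} ∩→ {G}; cost 0
[col 0] TY: children T:{G}, Y:{G} ∩→ {G}; cost 0
[col 0] GJTUY: children GJU:{G}, TY:{G} ∩→ {G}; cost 0
[col 1] GU: children G:{G}, U:{C} ∪→ {C,G}; cost 1
[col 1] GJU: children GU:{C,G}, J:{G} ∩→ {G}; cost 0
[col 1] TY: children T:{T}, Y:{G} ∪→ {G,T}; cost 1
[col 1] GJTUY: children GJU:{G}, TY:{G,T} ∩→ {G}; cost 0
[col 2] GU: children G:{A}, U:{A} ∩→ {A}; cost 0
[col 2] GJU: children GU:{A}, J:{C} ∪→ {A,C}; cost 1
[col 2] TY: children T:{C}, Y:{T} ∪→ {C,T}; cost 1
[col 2] GJTUY: children GJU:{A,C}, TY:{C,T} ∩→ {C}; cost 0
per-site changes: [0, 2, 2]; total = 4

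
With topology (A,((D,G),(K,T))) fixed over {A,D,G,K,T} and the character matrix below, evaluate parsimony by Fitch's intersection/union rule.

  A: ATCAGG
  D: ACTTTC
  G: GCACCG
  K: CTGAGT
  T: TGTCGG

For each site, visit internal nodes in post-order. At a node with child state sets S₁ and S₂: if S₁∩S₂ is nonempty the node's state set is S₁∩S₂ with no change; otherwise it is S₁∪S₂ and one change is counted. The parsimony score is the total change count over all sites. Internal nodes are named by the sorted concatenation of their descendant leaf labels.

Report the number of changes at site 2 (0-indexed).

3

site 0, node DG: D={A} ∪ G={G} → {A,G} (+1)
site 0, node KT: K={C} ∪ T={T} → {C,T} (+1)
site 0, node DGKT: DG={A,G} ∪ KT={C,T} → {A,C,G,T} (+1)
site 0, node ADGKT: A={A} ∩ DGKT={A,C,G,T} → {A} (+0)
site 1, node DG: D={C} ∩ G={C} → {C} (+0)
site 1, node KT: K={T} ∪ T={G} → {G,T} (+1)
site 1, node DGKT: DG={C} ∪ KT={G,T} → {C,G,T} (+1)
site 1, node ADGKT: A={T} ∩ DGKT={C,G,T} → {T} (+0)
site 2, node DG: D={T} ∪ G={A} → {A,T} (+1)
site 2, node KT: K={G} ∪ T={T} → {G,T} (+1)
site 2, node DGKT: DG={A,T} ∩ KT={G,T} → {T} (+0)
site 2, node ADGKT: A={C} ∪ DGKT={T} → {C,T} (+1)
site 3, node DG: D={T} ∪ G={C} → {C,T} (+1)
site 3, node KT: K={A} ∪ T={C} → {A,C} (+1)
site 3, node DGKT: DG={C,T} ∩ KT={A,C} → {C} (+0)
site 3, node ADGKT: A={A} ∪ DGKT={C} → {A,C} (+1)
site 4, node DG: D={T} ∪ G={C} → {C,T} (+1)
site 4, node KT: K={G} ∩ T={G} → {G} (+0)
site 4, node DGKT: DG={C,T} ∪ KT={G} → {C,G,T} (+1)
site 4, node ADGKT: A={G} ∩ DGKT={C,G,T} → {G} (+0)
site 5, node DG: D={C} ∪ G={G} → {C,G} (+1)
site 5, node KT: K={T} ∪ T={G} → {G,T} (+1)
site 5, node DGKT: DG={C,G} ∩ KT={G,T} → {G} (+0)
site 5, node ADGKT: A={G} ∩ DGKT={G} → {G} (+0)
per-site changes: [3, 2, 3, 3, 2, 2]; total = 15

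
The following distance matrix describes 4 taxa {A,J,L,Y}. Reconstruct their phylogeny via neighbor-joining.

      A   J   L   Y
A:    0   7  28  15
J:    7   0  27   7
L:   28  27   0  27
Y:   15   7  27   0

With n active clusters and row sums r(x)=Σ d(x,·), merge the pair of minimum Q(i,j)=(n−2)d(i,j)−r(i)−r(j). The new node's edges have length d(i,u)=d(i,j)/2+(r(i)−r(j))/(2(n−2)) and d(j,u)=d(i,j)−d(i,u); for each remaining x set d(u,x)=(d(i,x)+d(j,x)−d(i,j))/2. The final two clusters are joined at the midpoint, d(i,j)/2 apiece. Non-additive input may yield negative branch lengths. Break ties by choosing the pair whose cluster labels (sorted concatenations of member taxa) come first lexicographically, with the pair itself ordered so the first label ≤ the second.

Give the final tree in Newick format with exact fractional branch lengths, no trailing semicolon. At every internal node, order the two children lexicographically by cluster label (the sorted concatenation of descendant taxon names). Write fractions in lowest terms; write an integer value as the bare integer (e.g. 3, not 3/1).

(((A:23/4,J:5/4):9/4,L:87/4):21/8,Y:21/8)

step 1: merge (A,J) at d=7, Q=-77; branch lengths A→23/4, J→5/4; new cluster AJ
  updated: d(AJ,L)=24, d(AJ,Y)=15/2
step 2: merge (AJ,L) at d=24, Q=-117/2; branch lengths AJ→9/4, L→87/4; new cluster AJL
  updated: d(AJL,Y)=21/4
step 3: merge (AJL,Y) at d=21/4; branch lengths AJL→21/8, Y→21/8; new cluster AJLY
final tree: (((A:23/4,J:5/4):9/4,L:87/4):21/8,Y:21/8)
total length: 145/4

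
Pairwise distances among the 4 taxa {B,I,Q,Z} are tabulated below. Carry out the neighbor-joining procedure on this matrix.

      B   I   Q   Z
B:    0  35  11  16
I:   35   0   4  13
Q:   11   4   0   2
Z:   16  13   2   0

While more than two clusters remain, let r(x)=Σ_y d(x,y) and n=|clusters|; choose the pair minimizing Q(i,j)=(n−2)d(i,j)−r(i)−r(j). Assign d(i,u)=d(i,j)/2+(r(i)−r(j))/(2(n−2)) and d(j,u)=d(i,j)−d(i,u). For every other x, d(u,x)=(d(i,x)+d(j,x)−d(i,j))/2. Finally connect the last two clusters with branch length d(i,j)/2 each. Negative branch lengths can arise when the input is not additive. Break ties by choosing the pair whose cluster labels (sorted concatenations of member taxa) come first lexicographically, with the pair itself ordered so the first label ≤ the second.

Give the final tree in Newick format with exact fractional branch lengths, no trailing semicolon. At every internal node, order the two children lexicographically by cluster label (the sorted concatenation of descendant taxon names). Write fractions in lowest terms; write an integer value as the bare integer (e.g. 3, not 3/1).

step 1: merge (B,Z) at d=16, Q=-61; branch lengths B→63/4, Z→1/4; new cluster BZ
  updated: d(BZ,I)=16, d(BZ,Q)=-3/2
step 2: merge (BZ,I) at d=16, Q=-37/2; branch lengths BZ→21/4, I→43/4; new cluster BIZ
  updated: d(BIZ,Q)=-27/4
step 3: merge (BIZ,Q) at d=-27/4; branch lengths BIZ→-27/8, Q→-27/8; new cluster BIQZ
final tree: (((B:63/4,Z:1/4):21/4,I:43/4):-27/8,Q:-27/8)
total length: 101/4

(((B:63/4,Z:1/4):21/4,I:43/4):-27/8,Q:-27/8)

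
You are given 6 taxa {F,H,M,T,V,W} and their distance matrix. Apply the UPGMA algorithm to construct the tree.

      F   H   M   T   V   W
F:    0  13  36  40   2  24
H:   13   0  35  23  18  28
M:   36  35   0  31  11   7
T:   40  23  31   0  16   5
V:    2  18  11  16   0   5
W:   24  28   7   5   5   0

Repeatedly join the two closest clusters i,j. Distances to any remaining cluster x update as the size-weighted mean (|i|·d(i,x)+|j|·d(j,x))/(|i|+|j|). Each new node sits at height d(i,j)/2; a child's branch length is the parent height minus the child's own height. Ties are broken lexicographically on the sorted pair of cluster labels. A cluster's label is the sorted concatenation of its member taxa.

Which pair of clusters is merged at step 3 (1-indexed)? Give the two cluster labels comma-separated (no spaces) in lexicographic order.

FV,H

1. join F+V (d=2) ⇒ FV; edges |F|=1, |V|=1
  updated: d(FV,H)=31/2, d(FV,M)=47/2, d(FV,T)=28, d(FV,W)=29/2
2. join T+W (d=5) ⇒ TW; edges |T|=5/2, |W|=5/2
  updated: d(FV,TW)=85/4, d(H,TW)=51/2, d(M,TW)=19
3. join FV+H (d=31/2) ⇒ FHV; edges |FV|=27/4, |H|=31/4
  updated: d(FHV,M)=82/3, d(FHV,TW)=68/3
4. join M+TW (d=19) ⇒ MTW; edges |M|=19/2, |TW|=7
  updated: d(FHV,MTW)=218/9
5. join FHV+MTW (d=218/9) ⇒ FHMTVW; edges |FHV|=157/36, |MTW|=47/18
final tree: (((F:1,V:1):27/4,H:31/4):157/36,(M:19/2,(T:5/2,W:5/2):7):47/18)
total length: 1619/36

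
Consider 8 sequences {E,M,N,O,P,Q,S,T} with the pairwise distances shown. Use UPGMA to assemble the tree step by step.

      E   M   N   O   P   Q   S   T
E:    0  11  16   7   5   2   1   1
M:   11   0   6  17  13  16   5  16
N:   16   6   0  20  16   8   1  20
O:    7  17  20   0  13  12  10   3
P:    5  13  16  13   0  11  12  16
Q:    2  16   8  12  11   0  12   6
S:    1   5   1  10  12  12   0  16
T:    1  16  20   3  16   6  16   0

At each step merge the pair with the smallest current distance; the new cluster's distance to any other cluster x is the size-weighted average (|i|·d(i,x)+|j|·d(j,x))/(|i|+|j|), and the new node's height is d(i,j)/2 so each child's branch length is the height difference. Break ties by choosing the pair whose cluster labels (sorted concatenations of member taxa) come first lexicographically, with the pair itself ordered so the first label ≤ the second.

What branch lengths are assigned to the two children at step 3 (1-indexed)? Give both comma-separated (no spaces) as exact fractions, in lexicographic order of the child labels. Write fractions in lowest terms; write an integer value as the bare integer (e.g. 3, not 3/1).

3,3

iteration 1: select E,S (d=1); attach at lengths (1/2, 1/2); label the merged cluster ES
  updated: d(ES,M)=8, d(ES,N)=17/2, d(ES,O)=17/2, d(ES,P)=17/2, d(ES,Q)=7, d(ES,T)=17/2
iteration 2: select O,T (d=3); attach at lengths (3/2, 3/2); label the merged cluster OT
  updated: d(ES,OT)=17/2, d(M,OT)=33/2, d(N,OT)=20, d(OT,P)=29/2, d(OT,Q)=9
iteration 3: select M,N (d=6); attach at lengths (3, 3); label the merged cluster MN
  updated: d(ES,MN)=33/4, d(MN,OT)=73/4, d(MN,P)=29/2, d(MN,Q)=12
iteration 4: select ES,Q (d=7); attach at lengths (3, 7/2); label the merged cluster EQS
  updated: d(EQS,MN)=19/2, d(EQS,OT)=26/3, d(EQS,P)=28/3
iteration 5: select EQS,OT (d=26/3); attach at lengths (5/6, 17/6); label the merged cluster EOQST
  updated: d(EOQST,MN)=13, d(EOQST,P)=57/5
iteration 6: select EOQST,P (d=57/5); attach at lengths (41/30, 57/10); label the merged cluster EOPQST
  updated: d(EOPQST,MN)=53/4
iteration 7: select EOPQST,MN (d=53/4); attach at lengths (37/40, 29/8); label the merged cluster EMNOPQST
final tree: (((((E:1/2,S:1/2):3,Q:7/2):5/6,(O:3/2,T:3/2):17/6):41/30,P:57/10):37/40,(M:3,N:3):29/8)
total length: 1907/60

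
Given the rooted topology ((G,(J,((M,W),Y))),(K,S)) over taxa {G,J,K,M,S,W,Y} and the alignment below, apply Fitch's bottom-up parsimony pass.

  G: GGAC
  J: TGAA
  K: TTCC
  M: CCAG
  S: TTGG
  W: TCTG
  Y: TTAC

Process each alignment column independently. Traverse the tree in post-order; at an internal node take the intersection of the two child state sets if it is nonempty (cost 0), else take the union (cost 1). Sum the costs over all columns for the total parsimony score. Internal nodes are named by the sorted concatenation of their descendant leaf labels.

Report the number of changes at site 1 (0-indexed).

3

[col 0] MW: children M:{C}, W:{T} ∪→ {C,T}; cost 1
[col 0] MWY: children MW:{C,T}, Y:{T} ∩→ {T}; cost 0
[col 0] JMWY: children J:{T}, MWY:{T} ∩→ {T}; cost 0
[col 0] GJMWY: children G:{G}, JMWY:{T} ∪→ {G,T}; cost 1
[col 0] KS: children K:{T}, S:{T} ∩→ {T}; cost 0
[col 0] GJKMSWY: children GJMWY:{G,T}, KS:{T} ∩→ {T}; cost 0
[col 1] MW: children M:{C}, W:{C} ∩→ {C}; cost 0
[col 1] MWY: children MW:{C}, Y:{T} ∪→ {C,T}; cost 1
[col 1] JMWY: children J:{G}, MWY:{C,T} ∪→ {C,G,T}; cost 1
[col 1] GJMWY: children G:{G}, JMWY:{C,G,T} ∩→ {G}; cost 0
[col 1] KS: children K:{T}, S:{T} ∩→ {T}; cost 0
[col 1] GJKMSWY: children GJMWY:{G}, KS:{T} ∪→ {G,T}; cost 1
[col 2] MW: children M:{A}, W:{T} ∪→ {A,T}; cost 1
[col 2] MWY: children MW:{A,T}, Y:{A} ∩→ {A}; cost 0
[col 2] JMWY: children J:{A}, MWY:{A} ∩→ {A}; cost 0
[col 2] GJMWY: children G:{A}, JMWY:{A} ∩→ {A}; cost 0
[col 2] KS: children K:{C}, S:{G} ∪→ {C,G}; cost 1
[col 2] GJKMSWY: children GJMWY:{A}, KS:{C,G} ∪→ {A,C,G}; cost 1
[col 3] MW: children M:{G}, W:{G} ∩→ {G}; cost 0
[col 3] MWY: children MW:{G}, Y:{C} ∪→ {C,G}; cost 1
[col 3] JMWY: children J:{A}, MWY:{C,G} ∪→ {A,C,G}; cost 1
[col 3] GJMWY: children G:{C}, JMWY:{A,C,G} ∩→ {C}; cost 0
[col 3] KS: children K:{C}, S:{G} ∪→ {C,G}; cost 1
[col 3] GJKMSWY: children GJMWY:{C}, KS:{C,G} ∩→ {C}; cost 0
per-site changes: [2, 3, 3, 3]; total = 11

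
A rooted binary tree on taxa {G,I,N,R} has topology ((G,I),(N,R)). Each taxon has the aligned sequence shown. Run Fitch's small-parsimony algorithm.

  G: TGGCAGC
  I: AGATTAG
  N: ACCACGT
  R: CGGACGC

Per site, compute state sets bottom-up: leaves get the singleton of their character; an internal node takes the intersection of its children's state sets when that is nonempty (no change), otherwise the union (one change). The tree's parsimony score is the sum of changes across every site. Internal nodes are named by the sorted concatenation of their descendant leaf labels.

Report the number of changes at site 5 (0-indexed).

1

GI@0: {T} ∪ {A} = {A,T} (union, +1)
NR@0: {A} ∪ {C} = {A,C} (union, +1)
GINR@0: {A,T} ∩ {A,C} = {A} (intersection, +0)
GI@1: {G} ∩ {G} = {G} (intersection, +0)
NR@1: {C} ∪ {G} = {C,G} (union, +1)
GINR@1: {G} ∩ {C,G} = {G} (intersection, +0)
GI@2: {G} ∪ {A} = {A,G} (union, +1)
NR@2: {C} ∪ {G} = {C,G} (union, +1)
GINR@2: {A,G} ∩ {C,G} = {G} (intersection, +0)
GI@3: {C} ∪ {T} = {C,T} (union, +1)
NR@3: {A} ∩ {A} = {A} (intersection, +0)
GINR@3: {C,T} ∪ {A} = {A,C,T} (union, +1)
GI@4: {A} ∪ {T} = {A,T} (union, +1)
NR@4: {C} ∩ {C} = {C} (intersection, +0)
GINR@4: {A,T} ∪ {C} = {A,C,T} (union, +1)
GI@5: {G} ∪ {A} = {A,G} (union, +1)
NR@5: {G} ∩ {G} = {G} (intersection, +0)
GINR@5: {A,G} ∩ {G} = {G} (intersection, +0)
GI@6: {C} ∪ {G} = {C,G} (union, +1)
NR@6: {T} ∪ {C} = {C,T} (union, +1)
GINR@6: {C,G} ∩ {C,T} = {C} (intersection, +0)
per-site changes: [2, 1, 2, 2, 2, 1, 2]; total = 12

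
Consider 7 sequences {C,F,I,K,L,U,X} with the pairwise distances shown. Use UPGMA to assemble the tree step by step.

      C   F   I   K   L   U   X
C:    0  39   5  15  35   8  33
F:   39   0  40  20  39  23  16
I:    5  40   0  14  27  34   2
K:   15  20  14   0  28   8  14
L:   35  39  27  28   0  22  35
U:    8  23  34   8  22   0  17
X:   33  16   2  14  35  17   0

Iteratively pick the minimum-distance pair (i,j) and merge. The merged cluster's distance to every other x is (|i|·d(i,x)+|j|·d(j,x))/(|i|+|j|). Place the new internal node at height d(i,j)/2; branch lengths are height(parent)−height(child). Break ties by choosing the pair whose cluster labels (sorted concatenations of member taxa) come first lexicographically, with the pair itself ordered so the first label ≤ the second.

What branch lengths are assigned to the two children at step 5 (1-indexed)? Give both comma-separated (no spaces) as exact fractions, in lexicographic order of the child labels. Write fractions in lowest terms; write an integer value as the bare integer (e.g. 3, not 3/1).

iteration 1: select I,X (d=2); attach at lengths (1, 1); label the merged cluster IX
  updated: d(C,IX)=19, d(F,IX)=28, d(IX,K)=14, d(IX,L)=31, d(IX,U)=51/2
iteration 2: select C,U (d=8); attach at lengths (4, 4); label the merged cluster CU
  updated: d(CU,F)=31, d(CU,IX)=89/4, d(CU,K)=23/2, d(CU,L)=57/2
iteration 3: select CU,K (d=23/2); attach at lengths (7/4, 23/4); label the merged cluster CKU
  updated: d(CKU,F)=82/3, d(CKU,IX)=39/2, d(CKU,L)=85/3
iteration 4: select CKU,IX (d=39/2); attach at lengths (4, 35/4); label the merged cluster CIKUX
  updated: d(CIKUX,F)=138/5, d(CIKUX,L)=147/5
iteration 5: select CIKUX,F (d=138/5); attach at lengths (81/20, 69/5); label the merged cluster CFIKUX
  updated: d(CFIKUX,L)=31
iteration 6: select CFIKUX,L (d=31); attach at lengths (17/10, 31/2); label the merged cluster CFIKLUX
final tree: (((((C:4,U:4):7/4,K:23/4):4,(I:1,X:1):35/4):81/20,F:69/5):17/10,L:31/2)
total length: 653/10

81/20,69/5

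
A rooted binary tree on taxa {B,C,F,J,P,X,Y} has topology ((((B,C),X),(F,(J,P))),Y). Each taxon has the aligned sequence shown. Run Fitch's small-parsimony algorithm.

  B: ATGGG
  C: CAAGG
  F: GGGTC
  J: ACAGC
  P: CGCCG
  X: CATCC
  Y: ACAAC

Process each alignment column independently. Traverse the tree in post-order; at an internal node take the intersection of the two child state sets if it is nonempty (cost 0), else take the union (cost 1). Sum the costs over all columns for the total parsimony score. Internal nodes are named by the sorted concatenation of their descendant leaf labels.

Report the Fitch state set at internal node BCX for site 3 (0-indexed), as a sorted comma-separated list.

BC@0: {A} ∪ {C} = {A,C} (union, +1)
BCX@0: {A,C} ∩ {C} = {C} (intersection, +0)
JP@0: {A} ∪ {C} = {A,C} (union, +1)
FJP@0: {G} ∪ {A,C} = {A,C,G} (union, +1)
BCFJPX@0: {C} ∩ {A,C,G} = {C} (intersection, +0)
BCFJPXY@0: {C} ∪ {A} = {A,C} (union, +1)
BC@1: {T} ∪ {A} = {A,T} (union, +1)
BCX@1: {A,T} ∩ {A} = {A} (intersection, +0)
JP@1: {C} ∪ {G} = {C,G} (union, +1)
FJP@1: {G} ∩ {C,G} = {G} (intersection, +0)
BCFJPX@1: {A} ∪ {G} = {A,G} (union, +1)
BCFJPXY@1: {A,G} ∪ {C} = {A,C,G} (union, +1)
BC@2: {G} ∪ {A} = {A,G} (union, +1)
BCX@2: {A,G} ∪ {T} = {A,G,T} (union, +1)
JP@2: {A} ∪ {C} = {A,C} (union, +1)
FJP@2: {G} ∪ {A,C} = {A,C,G} (union, +1)
BCFJPX@2: {A,G,T} ∩ {A,C,G} = {A,G} (intersection, +0)
BCFJPXY@2: {A,G} ∩ {A} = {A} (intersection, +0)
BC@3: {G} ∩ {G} = {G} (intersection, +0)
BCX@3: {G} ∪ {C} = {C,G} (union, +1)
JP@3: {G} ∪ {C} = {C,G} (union, +1)
FJP@3: {T} ∪ {C,G} = {C,G,T} (union, +1)
BCFJPX@3: {C,G} ∩ {C,G,T} = {C,G} (intersection, +0)
BCFJPXY@3: {C,G} ∪ {A} = {A,C,G} (union, +1)
BC@4: {G} ∩ {G} = {G} (intersection, +0)
BCX@4: {G} ∪ {C} = {C,G} (union, +1)
JP@4: {C} ∪ {G} = {C,G} (union, +1)
FJP@4: {C} ∩ {C,G} = {C} (intersection, +0)
BCFJPX@4: {C,G} ∩ {C} = {C} (intersection, +0)
BCFJPXY@4: {C} ∩ {C} = {C} (intersection, +0)
per-site changes: [4, 4, 4, 4, 2]; total = 18

C,G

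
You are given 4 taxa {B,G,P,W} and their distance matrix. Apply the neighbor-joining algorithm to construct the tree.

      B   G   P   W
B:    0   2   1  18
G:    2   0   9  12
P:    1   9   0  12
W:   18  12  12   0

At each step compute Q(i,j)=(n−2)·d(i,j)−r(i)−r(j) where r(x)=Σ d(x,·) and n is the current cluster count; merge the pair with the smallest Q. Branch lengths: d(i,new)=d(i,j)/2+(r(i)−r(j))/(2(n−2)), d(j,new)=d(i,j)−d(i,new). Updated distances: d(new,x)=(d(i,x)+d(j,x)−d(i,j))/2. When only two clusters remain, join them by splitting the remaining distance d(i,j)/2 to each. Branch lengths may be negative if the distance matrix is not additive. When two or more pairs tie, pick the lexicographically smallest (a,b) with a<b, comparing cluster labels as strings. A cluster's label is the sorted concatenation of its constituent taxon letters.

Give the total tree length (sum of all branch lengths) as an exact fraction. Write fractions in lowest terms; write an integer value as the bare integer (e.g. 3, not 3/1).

67/4

step 1: merge (B,P) at d=1, Q=-41; branch lengths B→1/4, P→3/4; new cluster BP
  updated: d(BP,G)=5, d(BP,W)=29/2
step 2: merge (BP,G) at d=5, Q=-63/2; branch lengths BP→15/4, G→5/4; new cluster BGP
  updated: d(BGP,W)=43/4
step 3: merge (BGP,W) at d=43/4; branch lengths BGP→43/8, W→43/8; new cluster BGPW
final tree: (((B:1/4,P:3/4):15/4,G:5/4):43/8,W:43/8)
total length: 67/4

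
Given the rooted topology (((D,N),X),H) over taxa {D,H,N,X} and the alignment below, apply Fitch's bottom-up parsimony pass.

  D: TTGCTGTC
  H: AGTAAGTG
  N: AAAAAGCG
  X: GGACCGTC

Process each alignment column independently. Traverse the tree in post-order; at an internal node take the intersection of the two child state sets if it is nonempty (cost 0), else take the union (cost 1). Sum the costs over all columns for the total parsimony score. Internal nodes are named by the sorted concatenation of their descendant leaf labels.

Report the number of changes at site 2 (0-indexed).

site 0, node DN: D={T} ∪ N={A} → {A,T} (+1)
site 0, node DNX: DN={A,T} ∪ X={G} → {A,G,T} (+1)
site 0, node DHNX: DNX={A,G,T} ∩ H={A} → {A} (+0)
site 1, node DN: D={T} ∪ N={A} → {A,T} (+1)
site 1, node DNX: DN={A,T} ∪ X={G} → {A,G,T} (+1)
site 1, node DHNX: DNX={A,G,T} ∩ H={G} → {G} (+0)
site 2, node DN: D={G} ∪ N={A} → {A,G} (+1)
site 2, node DNX: DN={A,G} ∩ X={A} → {A} (+0)
site 2, node DHNX: DNX={A} ∪ H={T} → {A,T} (+1)
site 3, node DN: D={C} ∪ N={A} → {A,C} (+1)
site 3, node DNX: DN={A,C} ∩ X={C} → {C} (+0)
site 3, node DHNX: DNX={C} ∪ H={A} → {A,C} (+1)
site 4, node DN: D={T} ∪ N={A} → {A,T} (+1)
site 4, node DNX: DN={A,T} ∪ X={C} → {A,C,T} (+1)
site 4, node DHNX: DNX={A,C,T} ∩ H={A} → {A} (+0)
site 5, node DN: D={G} ∩ N={G} → {G} (+0)
site 5, node DNX: DN={G} ∩ X={G} → {G} (+0)
site 5, node DHNX: DNX={G} ∩ H={G} → {G} (+0)
site 6, node DN: D={T} ∪ N={C} → {C,T} (+1)
site 6, node DNX: DN={C,T} ∩ X={T} → {T} (+0)
site 6, node DHNX: DNX={T} ∩ H={T} → {T} (+0)
site 7, node DN: D={C} ∪ N={G} → {C,G} (+1)
site 7, node DNX: DN={C,G} ∩ X={C} → {C} (+0)
site 7, node DHNX: DNX={C} ∪ H={G} → {C,G} (+1)
per-site changes: [2, 2, 2, 2, 2, 0, 1, 2]; total = 13

2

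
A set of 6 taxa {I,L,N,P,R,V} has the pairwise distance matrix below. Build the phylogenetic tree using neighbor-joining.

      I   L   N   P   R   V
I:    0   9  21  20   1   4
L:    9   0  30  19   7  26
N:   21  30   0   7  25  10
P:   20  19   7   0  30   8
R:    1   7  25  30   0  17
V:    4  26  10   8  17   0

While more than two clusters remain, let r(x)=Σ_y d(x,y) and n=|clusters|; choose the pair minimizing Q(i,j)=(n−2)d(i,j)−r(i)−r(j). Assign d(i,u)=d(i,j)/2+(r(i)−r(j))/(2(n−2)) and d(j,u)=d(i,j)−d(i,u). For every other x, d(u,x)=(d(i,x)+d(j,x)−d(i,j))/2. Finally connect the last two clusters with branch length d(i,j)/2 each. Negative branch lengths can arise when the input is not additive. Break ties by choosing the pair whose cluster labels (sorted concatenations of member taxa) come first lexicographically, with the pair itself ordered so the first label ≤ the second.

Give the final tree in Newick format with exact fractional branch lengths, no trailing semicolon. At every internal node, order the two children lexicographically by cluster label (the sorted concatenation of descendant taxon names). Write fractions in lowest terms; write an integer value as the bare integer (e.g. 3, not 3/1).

iteration 1: select N,P (d=7, Q=-149); attach at lengths (37/8, 19/8); label the merged cluster NP
  updated: d(I,NP)=17, d(L,NP)=21, d(NP,R)=24, d(NP,V)=11/2
iteration 2: select NP,V (d=11/2, Q=-207/2); attach at lengths (21/4, 1/4); label the merged cluster NPV
  updated: d(I,NPV)=31/4, d(L,NPV)=83/4, d(NPV,R)=71/4
iteration 3: select I,NPV (d=31/4, Q=-97/2); attach at lengths (-13/4, 11); label the merged cluster INPV
  updated: d(INPV,L)=11, d(INPV,R)=11/2
iteration 4: select INPV,L (d=11, Q=-47/2); attach at lengths (19/4, 25/4); label the merged cluster ILNPV
  updated: d(ILNPV,R)=3/4
iteration 5: select ILNPV,R (d=3/4); attach at lengths (3/8, 3/8); label the merged cluster ILNPRV
final tree: (((I:-13/4,((N:37/8,P:19/8):21/4,V:1/4):11):19/4,L:25/4):3/8,R:3/8)
total length: 32

(((I:-13/4,((N:37/8,P:19/8):21/4,V:1/4):11):19/4,L:25/4):3/8,R:3/8)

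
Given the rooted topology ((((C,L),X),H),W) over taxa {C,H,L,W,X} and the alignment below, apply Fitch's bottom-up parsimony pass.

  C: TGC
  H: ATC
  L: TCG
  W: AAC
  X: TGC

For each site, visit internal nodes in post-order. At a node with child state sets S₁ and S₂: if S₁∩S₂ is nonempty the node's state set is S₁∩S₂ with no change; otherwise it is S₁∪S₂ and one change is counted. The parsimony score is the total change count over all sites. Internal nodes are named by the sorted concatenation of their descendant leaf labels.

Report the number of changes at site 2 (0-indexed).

1

CL@0: {T} ∩ {T} = {T} (intersection, +0)
CLX@0: {T} ∩ {T} = {T} (intersection, +0)
CHLX@0: {T} ∪ {A} = {A,T} (union, +1)
CHLWX@0: {A,T} ∩ {A} = {A} (intersection, +0)
CL@1: {G} ∪ {C} = {C,G} (union, +1)
CLX@1: {C,G} ∩ {G} = {G} (intersection, +0)
CHLX@1: {G} ∪ {T} = {G,T} (union, +1)
CHLWX@1: {G,T} ∪ {A} = {A,G,T} (union, +1)
CL@2: {C} ∪ {G} = {C,G} (union, +1)
CLX@2: {C,G} ∩ {C} = {C} (intersection, +0)
CHLX@2: {C} ∩ {C} = {C} (intersection, +0)
CHLWX@2: {C} ∩ {C} = {C} (intersection, +0)
per-site changes: [1, 3, 1]; total = 5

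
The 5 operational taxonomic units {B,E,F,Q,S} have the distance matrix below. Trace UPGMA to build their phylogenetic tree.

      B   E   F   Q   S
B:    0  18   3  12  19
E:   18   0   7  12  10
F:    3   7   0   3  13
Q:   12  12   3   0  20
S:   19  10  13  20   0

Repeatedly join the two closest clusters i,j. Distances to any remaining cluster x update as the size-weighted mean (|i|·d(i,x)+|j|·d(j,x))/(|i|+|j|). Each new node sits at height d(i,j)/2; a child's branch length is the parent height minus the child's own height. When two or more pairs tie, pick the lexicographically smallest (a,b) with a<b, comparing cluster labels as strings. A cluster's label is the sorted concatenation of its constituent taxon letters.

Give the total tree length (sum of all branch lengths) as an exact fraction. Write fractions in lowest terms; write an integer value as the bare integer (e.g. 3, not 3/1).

301/12

1. join B+F (d=3) ⇒ BF; edges |B|=3/2, |F|=3/2
  updated: d(BF,E)=25/2, d(BF,Q)=15/2, d(BF,S)=16
2. join BF+Q (d=15/2) ⇒ BFQ; edges |BF|=9/4, |Q|=15/4
  updated: d(BFQ,E)=37/3, d(BFQ,S)=52/3
3. join E+S (d=10) ⇒ ES; edges |E|=5, |S|=5
  updated: d(BFQ,ES)=89/6
4. join BFQ+ES (d=89/6) ⇒ BEFQS; edges |BFQ|=11/3, |ES|=29/12
final tree: (((B:3/2,F:3/2):9/4,Q:15/4):11/3,(E:5,S:5):29/12)
total length: 301/12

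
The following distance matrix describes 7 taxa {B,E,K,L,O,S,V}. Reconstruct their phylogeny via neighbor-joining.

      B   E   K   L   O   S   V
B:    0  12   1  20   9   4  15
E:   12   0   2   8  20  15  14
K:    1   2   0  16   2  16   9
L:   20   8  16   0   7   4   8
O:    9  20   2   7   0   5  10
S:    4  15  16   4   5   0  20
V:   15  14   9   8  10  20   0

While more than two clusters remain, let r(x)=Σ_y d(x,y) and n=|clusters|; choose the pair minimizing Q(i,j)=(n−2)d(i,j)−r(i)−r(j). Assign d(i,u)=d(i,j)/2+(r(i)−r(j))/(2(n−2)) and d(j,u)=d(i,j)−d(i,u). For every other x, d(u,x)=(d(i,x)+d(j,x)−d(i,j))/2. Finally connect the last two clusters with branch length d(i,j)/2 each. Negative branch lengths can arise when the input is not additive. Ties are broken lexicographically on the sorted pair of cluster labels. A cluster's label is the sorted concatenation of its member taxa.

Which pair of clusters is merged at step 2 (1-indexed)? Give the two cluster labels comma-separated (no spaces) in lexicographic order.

iteration 1: select E,K (d=2, Q=-107); attach at lengths (7/2, -3/2); label the merged cluster EK
  updated: d(B,EK)=11/2, d(EK,L)=11, d(EK,O)=10, d(EK,S)=29/2, d(EK,V)=21/2
iteration 2: select B,S (d=4, Q=-85); attach at lengths (11/4, 5/4); label the merged cluster BS
  updated: d(BS,EK)=8, d(BS,L)=10, d(BS,O)=5, d(BS,V)=31/2
iteration 3: select L,V (d=8, Q=-56); attach at lengths (8/3, 16/3); label the merged cluster LV
  updated: d(BS,LV)=35/4, d(EK,LV)=27/4, d(LV,O)=9/2
iteration 4: select BS,O (d=5, Q=-125/4); attach at lengths (49/16, 31/16); label the merged cluster BOS
  updated: d(BOS,EK)=13/2, d(BOS,LV)=33/8
iteration 5: select BOS,EK (d=13/2, Q=-139/8); attach at lengths (31/16, 73/16); label the merged cluster BEKOS
  updated: d(BEKOS,LV)=35/16
iteration 6: select BEKOS,LV (d=35/16); attach at lengths (35/32, 35/32); label the merged cluster BEKLOSV
final tree: ((((B:11/4,S:5/4):49/16,O:31/16):31/16,(E:7/2,K:-3/2):73/16):35/32,(L:8/3,V:16/3):35/32)
total length: 443/16

B,S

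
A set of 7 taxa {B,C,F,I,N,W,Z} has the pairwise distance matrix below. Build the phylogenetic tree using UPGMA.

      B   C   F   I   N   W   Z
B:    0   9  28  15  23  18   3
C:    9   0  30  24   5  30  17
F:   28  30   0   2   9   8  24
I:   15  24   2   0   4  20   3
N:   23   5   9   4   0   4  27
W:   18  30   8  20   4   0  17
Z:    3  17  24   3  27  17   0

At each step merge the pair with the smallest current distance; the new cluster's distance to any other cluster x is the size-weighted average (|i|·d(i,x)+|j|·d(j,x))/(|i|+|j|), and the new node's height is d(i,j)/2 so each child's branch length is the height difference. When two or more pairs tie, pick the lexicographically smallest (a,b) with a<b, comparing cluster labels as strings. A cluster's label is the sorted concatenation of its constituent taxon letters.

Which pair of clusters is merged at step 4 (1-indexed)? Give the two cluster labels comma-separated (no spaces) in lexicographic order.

step 1: merge (F,I) at d=2; branch lengths F→1, I→1; new cluster FI
  updated: d(B,FI)=43/2, d(C,FI)=27, d(FI,N)=13/2, d(FI,W)=14, d(FI,Z)=27/2
step 2: merge (B,Z) at d=3; branch lengths B→3/2, Z→3/2; new cluster BZ
  updated: d(BZ,C)=13, d(BZ,FI)=35/2, d(BZ,N)=25, d(BZ,W)=35/2
step 3: merge (N,W) at d=4; branch lengths N→2, W→2; new cluster NW
  updated: d(BZ,NW)=85/4, d(C,NW)=35/2, d(FI,NW)=41/4
step 4: merge (FI,NW) at d=41/4; branch lengths FI→33/8, NW→25/8; new cluster FINW
  updated: d(BZ,FINW)=155/8, d(C,FINW)=89/4
step 5: merge (BZ,C) at d=13; branch lengths BZ→5, C→13/2; new cluster BCZ
  updated: d(BCZ,FINW)=61/3
step 6: merge (BCZ,FINW) at d=61/3; branch lengths BCZ→11/3, FINW→121/24; new cluster BCFINWZ
final tree: (((B:3/2,Z:3/2):5,C:13/2):11/3,((F:1,I:1):33/8,(N:2,W:2):25/8):121/24)
total length: 875/24

FI,NW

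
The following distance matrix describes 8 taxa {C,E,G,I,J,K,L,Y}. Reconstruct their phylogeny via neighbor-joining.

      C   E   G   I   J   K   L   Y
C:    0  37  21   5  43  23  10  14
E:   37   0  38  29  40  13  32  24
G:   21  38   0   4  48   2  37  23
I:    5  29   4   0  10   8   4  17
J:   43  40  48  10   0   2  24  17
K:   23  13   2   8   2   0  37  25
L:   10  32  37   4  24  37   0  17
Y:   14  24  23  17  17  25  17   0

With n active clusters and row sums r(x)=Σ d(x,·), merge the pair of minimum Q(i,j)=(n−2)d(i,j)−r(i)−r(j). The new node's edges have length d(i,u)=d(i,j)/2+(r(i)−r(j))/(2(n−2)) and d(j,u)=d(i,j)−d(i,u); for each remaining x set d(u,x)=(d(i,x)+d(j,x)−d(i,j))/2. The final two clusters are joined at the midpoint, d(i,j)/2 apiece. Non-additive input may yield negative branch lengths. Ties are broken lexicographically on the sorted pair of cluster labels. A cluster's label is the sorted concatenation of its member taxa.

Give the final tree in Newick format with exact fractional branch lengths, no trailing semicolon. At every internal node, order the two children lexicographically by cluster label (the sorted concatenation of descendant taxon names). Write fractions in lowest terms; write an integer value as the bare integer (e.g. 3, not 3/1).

step 1: merge (J,K) at d=2, Q=-282; branch lengths J→43/6, K→-31/6; new cluster JK
  updated: d(C,JK)=32, d(E,JK)=51/2, d(G,JK)=24, d(I,JK)=8, d(JK,L)=59/2, d(JK,Y)=20
step 2: merge (C,L) at d=10, Q=-397/2; branch lengths C→79/20, L→121/20; new cluster CL
  updated: d(CL,E)=59/2, d(CL,G)=24, d(CL,I)=-1/2, d(CL,JK)=103/4, d(CL,Y)=21/2
step 3: merge (G,I) at d=4, Q=-309/2; branch lengths G→143/16, I→-79/16; new cluster GI
  updated: d(CL,GI)=39/4, d(E,GI)=63/2, d(GI,JK)=14, d(GI,Y)=18
step 4: merge (CL,GI) at d=39/4, Q=-239/2; branch lengths CL→21/4, GI→9/2; new cluster CGIL
  updated: d(CGIL,E)=205/8, d(CGIL,JK)=15, d(CGIL,Y)=75/8
step 5: merge (CGIL,Y) at d=75/8, Q=-677/8; branch lengths CGIL→123/32, Y→177/32; new cluster CGILY
  updated: d(CGILY,E)=161/8, d(CGILY,JK)=205/16
step 6: merge (CGILY,E) at d=161/8, Q=-935/16; branch lengths CGILY→119/32, E→525/32; new cluster CEGILY
  updated: d(CEGILY,JK)=291/32
step 7: merge (CEGILY,JK) at d=291/32; branch lengths CEGILY→291/64, JK→291/64; new cluster CEGIJKLY
final tree: (((((C:79/20,L:121/20):21/4,(G:143/16,I:-79/16):9/2):123/32,Y:177/32):119/32,E:525/32):291/64,(J:43/6,K:-31/6):291/64)
total length: 2059/32

(((((C:79/20,L:121/20):21/4,(G:143/16,I:-79/16):9/2):123/32,Y:177/32):119/32,E:525/32):291/64,(J:43/6,K:-31/6):291/64)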